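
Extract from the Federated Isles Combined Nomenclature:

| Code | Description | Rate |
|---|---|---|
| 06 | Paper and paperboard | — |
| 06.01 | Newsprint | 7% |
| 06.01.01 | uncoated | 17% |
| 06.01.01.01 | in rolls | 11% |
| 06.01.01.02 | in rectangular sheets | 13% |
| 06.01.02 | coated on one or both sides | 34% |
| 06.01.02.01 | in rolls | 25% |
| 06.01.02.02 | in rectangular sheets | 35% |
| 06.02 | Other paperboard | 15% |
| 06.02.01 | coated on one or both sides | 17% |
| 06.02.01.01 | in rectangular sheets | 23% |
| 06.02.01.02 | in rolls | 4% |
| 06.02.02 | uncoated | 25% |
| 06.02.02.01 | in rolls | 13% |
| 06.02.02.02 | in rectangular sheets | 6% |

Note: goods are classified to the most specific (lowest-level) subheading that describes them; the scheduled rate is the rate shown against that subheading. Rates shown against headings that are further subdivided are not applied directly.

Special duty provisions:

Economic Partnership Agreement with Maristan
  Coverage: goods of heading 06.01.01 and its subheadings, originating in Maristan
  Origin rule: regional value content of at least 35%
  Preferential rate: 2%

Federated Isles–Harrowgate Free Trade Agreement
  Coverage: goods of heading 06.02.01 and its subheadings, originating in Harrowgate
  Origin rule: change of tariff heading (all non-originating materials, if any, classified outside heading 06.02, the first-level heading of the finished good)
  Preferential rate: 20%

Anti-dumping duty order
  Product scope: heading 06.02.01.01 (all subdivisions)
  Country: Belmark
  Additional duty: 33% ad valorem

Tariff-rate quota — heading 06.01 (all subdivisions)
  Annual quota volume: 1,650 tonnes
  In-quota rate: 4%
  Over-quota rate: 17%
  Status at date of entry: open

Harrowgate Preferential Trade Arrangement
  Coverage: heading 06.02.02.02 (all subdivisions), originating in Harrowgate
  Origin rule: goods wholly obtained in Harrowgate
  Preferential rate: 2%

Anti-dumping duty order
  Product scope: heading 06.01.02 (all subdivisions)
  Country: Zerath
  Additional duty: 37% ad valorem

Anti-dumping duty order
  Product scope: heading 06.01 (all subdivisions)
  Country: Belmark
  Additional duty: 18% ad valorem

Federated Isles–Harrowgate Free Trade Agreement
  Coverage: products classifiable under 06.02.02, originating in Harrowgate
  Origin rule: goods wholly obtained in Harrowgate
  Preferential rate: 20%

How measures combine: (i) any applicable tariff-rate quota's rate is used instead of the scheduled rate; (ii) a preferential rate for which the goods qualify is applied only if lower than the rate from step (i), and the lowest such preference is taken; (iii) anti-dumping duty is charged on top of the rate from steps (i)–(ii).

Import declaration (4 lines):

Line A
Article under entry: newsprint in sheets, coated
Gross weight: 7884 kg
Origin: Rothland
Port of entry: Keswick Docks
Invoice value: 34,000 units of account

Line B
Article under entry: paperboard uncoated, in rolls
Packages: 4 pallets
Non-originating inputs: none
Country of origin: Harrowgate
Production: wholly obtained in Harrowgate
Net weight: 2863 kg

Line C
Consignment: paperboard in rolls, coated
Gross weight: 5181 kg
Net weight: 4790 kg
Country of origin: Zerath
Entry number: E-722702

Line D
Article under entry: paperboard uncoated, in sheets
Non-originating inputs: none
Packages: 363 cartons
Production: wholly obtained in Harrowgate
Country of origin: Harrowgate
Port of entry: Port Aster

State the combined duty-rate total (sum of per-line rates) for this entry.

23%

Line A: newsprint → 06.01; coated → 06.01.02; in sheets → 06.01.02.02. Scheduled 35%. quota on 06.01 open → in-quota 4%. → 4%.
Line B: paperboard → 06.02; uncoated → 06.02.02; in rolls → 06.02.02.01. Scheduled 13%. Harrowgate agreement on 06.02.01: 06.02.02.01 not covered; Harrowgate agreement on 06.02.02.02: 06.02.02.01 not covered; Harrowgate agreement on 06.02.02: wholly obtained → 20% available; preference 20% not lower than 13% → no reduction. → 13%.
Line C: paperboard → 06.02; coated → 06.02.01; in rolls → 06.02.01.02. Scheduled 4%. No special measure applies. → 4%.
Line D: paperboard → 06.02; uncoated → 06.02.02; in sheets → 06.02.02.02. Scheduled 6%. Harrowgate agreement on 06.02.01: 06.02.02.02 not covered; Harrowgate agreement on 06.02.02.02: wholly obtained → 2% available; Harrowgate agreement on 06.02.02: wholly obtained → 20% available; preferential 2%. → 2%.
Sum: 4% + 13% + 4% + 2% = 23%.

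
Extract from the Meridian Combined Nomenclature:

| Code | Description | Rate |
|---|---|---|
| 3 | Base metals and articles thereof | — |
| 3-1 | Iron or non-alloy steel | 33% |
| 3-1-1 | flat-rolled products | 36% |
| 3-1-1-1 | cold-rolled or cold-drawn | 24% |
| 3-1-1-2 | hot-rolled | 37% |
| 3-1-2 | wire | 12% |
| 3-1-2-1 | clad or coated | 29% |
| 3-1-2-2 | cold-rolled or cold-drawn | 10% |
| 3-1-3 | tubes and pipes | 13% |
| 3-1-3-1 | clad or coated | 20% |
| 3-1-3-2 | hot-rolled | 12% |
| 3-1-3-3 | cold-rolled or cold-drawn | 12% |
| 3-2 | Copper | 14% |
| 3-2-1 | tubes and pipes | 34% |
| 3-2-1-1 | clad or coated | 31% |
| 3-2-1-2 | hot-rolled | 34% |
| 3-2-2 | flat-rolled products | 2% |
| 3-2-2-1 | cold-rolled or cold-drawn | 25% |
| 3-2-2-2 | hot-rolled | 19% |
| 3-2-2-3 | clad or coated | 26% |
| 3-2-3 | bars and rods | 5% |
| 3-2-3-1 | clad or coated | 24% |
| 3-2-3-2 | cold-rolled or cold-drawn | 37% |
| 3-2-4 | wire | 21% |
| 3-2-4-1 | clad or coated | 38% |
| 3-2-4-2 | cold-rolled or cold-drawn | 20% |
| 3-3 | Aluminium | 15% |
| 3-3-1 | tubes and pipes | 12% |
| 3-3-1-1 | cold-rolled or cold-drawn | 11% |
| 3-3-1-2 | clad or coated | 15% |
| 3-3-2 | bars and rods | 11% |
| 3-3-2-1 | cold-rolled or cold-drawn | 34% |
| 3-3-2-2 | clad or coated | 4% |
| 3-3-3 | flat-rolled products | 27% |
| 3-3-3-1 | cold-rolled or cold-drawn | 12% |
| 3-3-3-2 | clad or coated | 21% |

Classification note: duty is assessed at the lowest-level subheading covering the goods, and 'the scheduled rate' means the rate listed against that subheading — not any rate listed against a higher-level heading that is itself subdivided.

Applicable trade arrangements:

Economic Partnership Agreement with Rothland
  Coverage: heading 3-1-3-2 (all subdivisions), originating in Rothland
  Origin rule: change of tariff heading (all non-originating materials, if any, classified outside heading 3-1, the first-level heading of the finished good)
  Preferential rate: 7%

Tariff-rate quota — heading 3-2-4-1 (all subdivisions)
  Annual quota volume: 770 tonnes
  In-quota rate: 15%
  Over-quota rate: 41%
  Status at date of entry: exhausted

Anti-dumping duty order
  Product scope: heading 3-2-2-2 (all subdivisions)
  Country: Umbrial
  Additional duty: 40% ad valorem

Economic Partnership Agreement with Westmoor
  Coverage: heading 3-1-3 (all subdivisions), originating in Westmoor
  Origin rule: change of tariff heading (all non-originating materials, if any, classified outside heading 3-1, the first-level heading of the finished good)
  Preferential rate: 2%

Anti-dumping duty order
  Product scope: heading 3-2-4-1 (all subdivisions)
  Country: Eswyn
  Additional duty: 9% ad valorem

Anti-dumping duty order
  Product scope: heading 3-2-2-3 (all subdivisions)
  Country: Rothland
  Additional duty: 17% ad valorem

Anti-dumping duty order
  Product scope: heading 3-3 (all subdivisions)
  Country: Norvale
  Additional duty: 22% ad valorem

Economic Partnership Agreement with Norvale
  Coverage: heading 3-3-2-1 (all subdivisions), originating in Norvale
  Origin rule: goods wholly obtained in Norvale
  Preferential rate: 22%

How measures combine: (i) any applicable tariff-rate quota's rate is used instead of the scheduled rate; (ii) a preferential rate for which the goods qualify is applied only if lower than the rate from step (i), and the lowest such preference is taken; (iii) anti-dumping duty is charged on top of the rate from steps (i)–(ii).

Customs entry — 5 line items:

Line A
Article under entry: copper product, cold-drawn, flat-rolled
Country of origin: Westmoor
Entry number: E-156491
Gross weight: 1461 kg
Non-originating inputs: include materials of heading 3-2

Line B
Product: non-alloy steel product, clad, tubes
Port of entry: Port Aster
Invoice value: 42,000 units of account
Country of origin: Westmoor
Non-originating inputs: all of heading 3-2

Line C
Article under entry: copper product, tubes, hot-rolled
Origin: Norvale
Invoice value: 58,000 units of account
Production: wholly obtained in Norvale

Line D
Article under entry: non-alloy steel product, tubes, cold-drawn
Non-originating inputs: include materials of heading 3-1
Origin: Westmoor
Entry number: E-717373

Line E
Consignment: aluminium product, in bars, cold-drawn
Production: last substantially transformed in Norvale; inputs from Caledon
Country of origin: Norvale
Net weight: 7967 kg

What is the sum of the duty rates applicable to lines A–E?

Line A: copper → 3-2; flat-rolled → 3-2-2; cold-drawn → 3-2-2-1. Scheduled 25%. Westmoor agreement on 3-1-3: 3-2-2-1 not covered. → 25%.
Line B: non-alloy steel → 3-1; tubes → 3-1-3; clad → 3-1-3-1. Scheduled 20%. Westmoor agreement on 3-1-3: CTH met → 2% available; preferential 2%. → 2%.
Line C: copper → 3-2; tubes → 3-2-1; hot-rolled → 3-2-1-2. Scheduled 34%. Norvale agreement on 3-3-2-1: 3-2-1-2 not covered. → 34%.
Line D: non-alloy steel → 3-1; tubes → 3-1-3; cold-drawn → 3-1-3-3. Scheduled 12%. Westmoor agreement on 3-1-3: CTH not met. → 12%.
Line E: aluminium → 3-3; in bars → 3-3-2; cold-drawn → 3-3-2-1. Scheduled 34%. Norvale agreement on 3-3-2-1: not wholly obtained; anti-dumping (Norvale, 3-3): +22%; total 34% + 22% = 56%. → 56%.
Sum: 25% + 2% + 34% + 12% + 56% = 129%.

129%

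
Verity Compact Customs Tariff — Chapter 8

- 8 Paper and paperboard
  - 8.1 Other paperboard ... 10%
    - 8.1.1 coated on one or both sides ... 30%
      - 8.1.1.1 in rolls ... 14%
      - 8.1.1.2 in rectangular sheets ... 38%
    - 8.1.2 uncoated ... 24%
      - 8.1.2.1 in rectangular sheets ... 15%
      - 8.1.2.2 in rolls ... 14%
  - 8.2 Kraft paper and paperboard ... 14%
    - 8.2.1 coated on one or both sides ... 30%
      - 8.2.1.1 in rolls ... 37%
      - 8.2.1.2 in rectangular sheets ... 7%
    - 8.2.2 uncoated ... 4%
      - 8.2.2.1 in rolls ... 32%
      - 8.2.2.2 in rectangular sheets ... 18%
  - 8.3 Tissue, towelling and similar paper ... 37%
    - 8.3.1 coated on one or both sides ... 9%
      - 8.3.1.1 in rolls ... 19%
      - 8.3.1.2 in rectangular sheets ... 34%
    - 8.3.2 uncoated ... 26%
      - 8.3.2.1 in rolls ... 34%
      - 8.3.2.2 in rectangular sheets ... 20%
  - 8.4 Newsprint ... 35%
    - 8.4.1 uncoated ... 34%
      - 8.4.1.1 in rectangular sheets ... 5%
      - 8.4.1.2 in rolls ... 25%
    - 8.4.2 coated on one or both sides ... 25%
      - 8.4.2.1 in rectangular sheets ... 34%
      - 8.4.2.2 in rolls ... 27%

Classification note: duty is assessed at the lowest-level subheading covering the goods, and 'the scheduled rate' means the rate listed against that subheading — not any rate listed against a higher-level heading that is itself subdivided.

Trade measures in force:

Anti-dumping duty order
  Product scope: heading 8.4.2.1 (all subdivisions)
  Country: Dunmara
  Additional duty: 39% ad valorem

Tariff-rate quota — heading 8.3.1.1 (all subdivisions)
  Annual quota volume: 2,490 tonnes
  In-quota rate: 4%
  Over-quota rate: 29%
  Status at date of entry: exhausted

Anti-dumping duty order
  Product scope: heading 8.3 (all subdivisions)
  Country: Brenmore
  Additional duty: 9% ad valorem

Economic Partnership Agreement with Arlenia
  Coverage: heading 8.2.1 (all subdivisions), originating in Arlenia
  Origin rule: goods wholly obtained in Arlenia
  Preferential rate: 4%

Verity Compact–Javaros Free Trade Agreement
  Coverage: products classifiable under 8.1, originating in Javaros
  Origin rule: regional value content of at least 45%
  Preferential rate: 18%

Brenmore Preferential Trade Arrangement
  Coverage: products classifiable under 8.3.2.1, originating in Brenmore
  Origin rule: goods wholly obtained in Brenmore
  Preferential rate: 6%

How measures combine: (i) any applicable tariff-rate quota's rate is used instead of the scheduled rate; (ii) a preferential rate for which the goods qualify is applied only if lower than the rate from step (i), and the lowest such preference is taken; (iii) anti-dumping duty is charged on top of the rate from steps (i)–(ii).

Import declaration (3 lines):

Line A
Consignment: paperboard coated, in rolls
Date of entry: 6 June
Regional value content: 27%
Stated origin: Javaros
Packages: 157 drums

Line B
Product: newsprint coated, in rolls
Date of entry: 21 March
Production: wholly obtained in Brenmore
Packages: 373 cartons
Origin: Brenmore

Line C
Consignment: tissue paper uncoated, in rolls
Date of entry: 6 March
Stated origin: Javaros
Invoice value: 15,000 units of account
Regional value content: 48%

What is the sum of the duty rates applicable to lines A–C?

75%

Line A: paperboard → 8.1; coated → 8.1.1; in rolls → 8.1.1.1. Scheduled 14%. Javaros agreement on 8.1: RVC < 45%. → 14%.
Line B: newsprint → 8.4; coated → 8.4.2; in rolls → 8.4.2.2. Scheduled 27%. Brenmore agreement on 8.3.2.1: 8.4.2.2 not covered. → 27%.
Line C: tissue paper → 8.3; uncoated → 8.3.2; in rolls → 8.3.2.1. Scheduled 34%. Javaros agreement on 8.1: 8.3.2.1 not covered. → 34%.
Sum: 14% + 27% + 34% = 75%.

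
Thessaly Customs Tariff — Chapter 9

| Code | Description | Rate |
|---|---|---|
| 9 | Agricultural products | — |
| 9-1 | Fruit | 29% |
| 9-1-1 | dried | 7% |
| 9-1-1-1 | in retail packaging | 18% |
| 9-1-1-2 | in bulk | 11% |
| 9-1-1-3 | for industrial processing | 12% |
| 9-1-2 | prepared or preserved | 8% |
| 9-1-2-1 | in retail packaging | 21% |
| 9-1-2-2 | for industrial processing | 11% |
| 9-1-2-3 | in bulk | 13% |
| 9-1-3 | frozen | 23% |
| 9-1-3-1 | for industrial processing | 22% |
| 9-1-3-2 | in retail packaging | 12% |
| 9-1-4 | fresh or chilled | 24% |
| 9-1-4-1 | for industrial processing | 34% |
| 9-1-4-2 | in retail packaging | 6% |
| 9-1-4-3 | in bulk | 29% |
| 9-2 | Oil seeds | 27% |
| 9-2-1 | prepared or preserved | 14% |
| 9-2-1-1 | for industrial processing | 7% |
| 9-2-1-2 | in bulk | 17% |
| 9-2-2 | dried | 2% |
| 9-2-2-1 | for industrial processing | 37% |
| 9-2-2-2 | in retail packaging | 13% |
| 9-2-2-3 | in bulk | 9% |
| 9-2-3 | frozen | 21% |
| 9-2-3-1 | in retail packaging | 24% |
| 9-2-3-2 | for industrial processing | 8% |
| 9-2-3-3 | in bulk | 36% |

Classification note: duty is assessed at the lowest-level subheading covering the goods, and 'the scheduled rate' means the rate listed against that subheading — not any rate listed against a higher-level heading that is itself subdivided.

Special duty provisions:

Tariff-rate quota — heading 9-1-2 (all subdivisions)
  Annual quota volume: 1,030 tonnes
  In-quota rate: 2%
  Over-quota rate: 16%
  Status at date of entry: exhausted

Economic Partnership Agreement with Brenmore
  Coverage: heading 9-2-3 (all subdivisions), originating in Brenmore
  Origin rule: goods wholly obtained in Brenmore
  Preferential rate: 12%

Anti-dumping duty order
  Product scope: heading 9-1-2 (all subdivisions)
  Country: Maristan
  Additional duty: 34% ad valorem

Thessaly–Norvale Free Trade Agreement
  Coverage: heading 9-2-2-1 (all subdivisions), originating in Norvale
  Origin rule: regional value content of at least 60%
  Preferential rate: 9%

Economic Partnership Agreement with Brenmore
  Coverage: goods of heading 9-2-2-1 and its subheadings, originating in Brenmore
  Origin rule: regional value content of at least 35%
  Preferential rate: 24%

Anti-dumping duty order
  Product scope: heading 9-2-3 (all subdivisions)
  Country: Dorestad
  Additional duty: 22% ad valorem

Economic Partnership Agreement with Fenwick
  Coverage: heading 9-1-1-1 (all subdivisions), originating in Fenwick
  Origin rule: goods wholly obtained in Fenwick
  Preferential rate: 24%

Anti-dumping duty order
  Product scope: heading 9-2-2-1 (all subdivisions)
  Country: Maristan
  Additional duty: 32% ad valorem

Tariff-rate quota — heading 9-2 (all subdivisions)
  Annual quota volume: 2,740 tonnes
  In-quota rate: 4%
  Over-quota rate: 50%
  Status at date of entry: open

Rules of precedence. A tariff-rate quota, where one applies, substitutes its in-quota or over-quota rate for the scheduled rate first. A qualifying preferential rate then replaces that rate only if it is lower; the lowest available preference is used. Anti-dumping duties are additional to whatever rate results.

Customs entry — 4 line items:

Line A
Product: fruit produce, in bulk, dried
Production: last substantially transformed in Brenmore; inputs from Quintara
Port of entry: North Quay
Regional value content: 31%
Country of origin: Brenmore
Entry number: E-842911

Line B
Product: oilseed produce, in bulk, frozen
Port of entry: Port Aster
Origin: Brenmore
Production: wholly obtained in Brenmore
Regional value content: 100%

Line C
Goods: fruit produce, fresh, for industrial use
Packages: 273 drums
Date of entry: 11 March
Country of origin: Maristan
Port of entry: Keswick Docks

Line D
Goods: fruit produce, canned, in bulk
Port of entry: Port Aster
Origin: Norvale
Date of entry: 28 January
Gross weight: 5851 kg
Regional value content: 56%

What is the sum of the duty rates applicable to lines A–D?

65%

Line A: fruit → 9-1; dried → 9-1-1; in bulk → 9-1-1-2. Scheduled 11%. Brenmore agreement on 9-2-3: 9-1-1-2 not covered; Brenmore agreement on 9-2-2-1: 9-1-1-2 not covered. → 11%.
Line B: oilseed → 9-2; frozen → 9-2-3; in bulk → 9-2-3-3. Scheduled 36%. quota on 9-2 open → in-quota 4%; Brenmore agreement on 9-2-3: wholly obtained → 12% available; Brenmore agreement on 9-2-2-1: 9-2-3-3 not covered; preference 12% not lower than 4% → no reduction. → 4%.
Line C: fruit → 9-1; fresh → 9-1-4; for industrial use → 9-1-4-1. Scheduled 34%. No special measure applies. → 34%.
Line D: fruit → 9-1; canned → 9-1-2; in bulk → 9-1-2-3. Scheduled 13%. quota on 9-1-2 exhausted → over-quota 16%; Norvale agreement on 9-2-2-1: 9-1-2-3 not covered. → 16%.
Sum: 11% + 4% + 34% + 16% = 65%.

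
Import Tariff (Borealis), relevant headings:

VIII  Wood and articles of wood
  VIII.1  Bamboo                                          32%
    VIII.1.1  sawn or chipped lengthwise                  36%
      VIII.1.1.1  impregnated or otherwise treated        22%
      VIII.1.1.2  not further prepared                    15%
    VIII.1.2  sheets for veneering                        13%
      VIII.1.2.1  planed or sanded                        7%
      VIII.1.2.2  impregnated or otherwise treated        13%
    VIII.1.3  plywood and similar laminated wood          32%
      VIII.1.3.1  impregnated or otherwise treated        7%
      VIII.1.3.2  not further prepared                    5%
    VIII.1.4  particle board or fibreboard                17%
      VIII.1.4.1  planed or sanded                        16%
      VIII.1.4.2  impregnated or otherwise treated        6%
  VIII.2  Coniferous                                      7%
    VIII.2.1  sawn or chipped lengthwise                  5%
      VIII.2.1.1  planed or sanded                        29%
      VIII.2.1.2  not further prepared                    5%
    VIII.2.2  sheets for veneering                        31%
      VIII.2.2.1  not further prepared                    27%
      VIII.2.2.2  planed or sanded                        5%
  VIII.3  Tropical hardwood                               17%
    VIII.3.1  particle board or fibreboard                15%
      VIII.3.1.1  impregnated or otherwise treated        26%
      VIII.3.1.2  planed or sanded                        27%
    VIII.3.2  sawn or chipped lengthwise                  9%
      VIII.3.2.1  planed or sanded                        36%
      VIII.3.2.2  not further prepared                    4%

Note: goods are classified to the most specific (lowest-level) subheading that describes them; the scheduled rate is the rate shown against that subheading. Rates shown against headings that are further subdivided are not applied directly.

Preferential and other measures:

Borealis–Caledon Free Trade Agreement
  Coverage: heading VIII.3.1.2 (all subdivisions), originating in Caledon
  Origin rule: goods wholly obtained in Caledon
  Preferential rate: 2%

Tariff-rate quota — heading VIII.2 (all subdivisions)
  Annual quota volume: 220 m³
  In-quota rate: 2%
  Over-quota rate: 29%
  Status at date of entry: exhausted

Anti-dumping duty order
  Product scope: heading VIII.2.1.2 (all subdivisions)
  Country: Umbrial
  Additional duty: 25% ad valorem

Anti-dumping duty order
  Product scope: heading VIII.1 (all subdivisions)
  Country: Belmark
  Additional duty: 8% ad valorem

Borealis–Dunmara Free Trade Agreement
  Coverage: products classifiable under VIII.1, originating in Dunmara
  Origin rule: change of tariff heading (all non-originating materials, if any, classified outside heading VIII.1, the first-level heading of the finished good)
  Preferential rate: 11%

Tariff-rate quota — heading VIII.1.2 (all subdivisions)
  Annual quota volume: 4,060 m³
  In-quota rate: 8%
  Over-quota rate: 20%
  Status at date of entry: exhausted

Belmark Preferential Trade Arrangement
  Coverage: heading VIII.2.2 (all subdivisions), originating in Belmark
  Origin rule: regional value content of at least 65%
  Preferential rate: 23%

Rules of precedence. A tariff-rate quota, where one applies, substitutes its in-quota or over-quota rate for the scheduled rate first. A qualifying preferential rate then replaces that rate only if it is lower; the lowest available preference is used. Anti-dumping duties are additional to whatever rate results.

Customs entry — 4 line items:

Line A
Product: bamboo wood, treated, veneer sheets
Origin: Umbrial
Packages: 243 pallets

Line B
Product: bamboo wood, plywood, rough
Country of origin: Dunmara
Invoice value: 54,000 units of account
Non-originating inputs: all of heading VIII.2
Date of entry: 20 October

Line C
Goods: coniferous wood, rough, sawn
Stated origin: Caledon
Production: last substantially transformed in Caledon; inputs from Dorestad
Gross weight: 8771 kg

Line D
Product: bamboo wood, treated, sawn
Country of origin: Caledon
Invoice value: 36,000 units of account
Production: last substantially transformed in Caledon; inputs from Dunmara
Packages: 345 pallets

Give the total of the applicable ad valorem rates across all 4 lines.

76%

Line A: bamboo → VIII.1; veneer sheets → VIII.1.2; treated → VIII.1.2.2. Scheduled 13%. quota on VIII.1.2 exhausted → over-quota 20%. → 20%.
Line B: bamboo → VIII.1; plywood → VIII.1.3; rough → VIII.1.3.2. Scheduled 5%. Dunmara agreement on VIII.1: CTH met → 11% available; preference 11% not lower than 5% → no reduction. → 5%.
Line C: coniferous → VIII.2; sawn → VIII.2.1; rough → VIII.2.1.2. Scheduled 5%. quota on VIII.2 exhausted → over-quota 29%; Caledon agreement on VIII.3.1.2: VIII.2.1.2 not covered. → 29%.
Line D: bamboo → VIII.1; sawn → VIII.1.1; treated → VIII.1.1.1. Scheduled 22%. Caledon agreement on VIII.3.1.2: VIII.1.1.1 not covered. → 22%.
Sum: 20% + 5% + 29% + 22% = 76%.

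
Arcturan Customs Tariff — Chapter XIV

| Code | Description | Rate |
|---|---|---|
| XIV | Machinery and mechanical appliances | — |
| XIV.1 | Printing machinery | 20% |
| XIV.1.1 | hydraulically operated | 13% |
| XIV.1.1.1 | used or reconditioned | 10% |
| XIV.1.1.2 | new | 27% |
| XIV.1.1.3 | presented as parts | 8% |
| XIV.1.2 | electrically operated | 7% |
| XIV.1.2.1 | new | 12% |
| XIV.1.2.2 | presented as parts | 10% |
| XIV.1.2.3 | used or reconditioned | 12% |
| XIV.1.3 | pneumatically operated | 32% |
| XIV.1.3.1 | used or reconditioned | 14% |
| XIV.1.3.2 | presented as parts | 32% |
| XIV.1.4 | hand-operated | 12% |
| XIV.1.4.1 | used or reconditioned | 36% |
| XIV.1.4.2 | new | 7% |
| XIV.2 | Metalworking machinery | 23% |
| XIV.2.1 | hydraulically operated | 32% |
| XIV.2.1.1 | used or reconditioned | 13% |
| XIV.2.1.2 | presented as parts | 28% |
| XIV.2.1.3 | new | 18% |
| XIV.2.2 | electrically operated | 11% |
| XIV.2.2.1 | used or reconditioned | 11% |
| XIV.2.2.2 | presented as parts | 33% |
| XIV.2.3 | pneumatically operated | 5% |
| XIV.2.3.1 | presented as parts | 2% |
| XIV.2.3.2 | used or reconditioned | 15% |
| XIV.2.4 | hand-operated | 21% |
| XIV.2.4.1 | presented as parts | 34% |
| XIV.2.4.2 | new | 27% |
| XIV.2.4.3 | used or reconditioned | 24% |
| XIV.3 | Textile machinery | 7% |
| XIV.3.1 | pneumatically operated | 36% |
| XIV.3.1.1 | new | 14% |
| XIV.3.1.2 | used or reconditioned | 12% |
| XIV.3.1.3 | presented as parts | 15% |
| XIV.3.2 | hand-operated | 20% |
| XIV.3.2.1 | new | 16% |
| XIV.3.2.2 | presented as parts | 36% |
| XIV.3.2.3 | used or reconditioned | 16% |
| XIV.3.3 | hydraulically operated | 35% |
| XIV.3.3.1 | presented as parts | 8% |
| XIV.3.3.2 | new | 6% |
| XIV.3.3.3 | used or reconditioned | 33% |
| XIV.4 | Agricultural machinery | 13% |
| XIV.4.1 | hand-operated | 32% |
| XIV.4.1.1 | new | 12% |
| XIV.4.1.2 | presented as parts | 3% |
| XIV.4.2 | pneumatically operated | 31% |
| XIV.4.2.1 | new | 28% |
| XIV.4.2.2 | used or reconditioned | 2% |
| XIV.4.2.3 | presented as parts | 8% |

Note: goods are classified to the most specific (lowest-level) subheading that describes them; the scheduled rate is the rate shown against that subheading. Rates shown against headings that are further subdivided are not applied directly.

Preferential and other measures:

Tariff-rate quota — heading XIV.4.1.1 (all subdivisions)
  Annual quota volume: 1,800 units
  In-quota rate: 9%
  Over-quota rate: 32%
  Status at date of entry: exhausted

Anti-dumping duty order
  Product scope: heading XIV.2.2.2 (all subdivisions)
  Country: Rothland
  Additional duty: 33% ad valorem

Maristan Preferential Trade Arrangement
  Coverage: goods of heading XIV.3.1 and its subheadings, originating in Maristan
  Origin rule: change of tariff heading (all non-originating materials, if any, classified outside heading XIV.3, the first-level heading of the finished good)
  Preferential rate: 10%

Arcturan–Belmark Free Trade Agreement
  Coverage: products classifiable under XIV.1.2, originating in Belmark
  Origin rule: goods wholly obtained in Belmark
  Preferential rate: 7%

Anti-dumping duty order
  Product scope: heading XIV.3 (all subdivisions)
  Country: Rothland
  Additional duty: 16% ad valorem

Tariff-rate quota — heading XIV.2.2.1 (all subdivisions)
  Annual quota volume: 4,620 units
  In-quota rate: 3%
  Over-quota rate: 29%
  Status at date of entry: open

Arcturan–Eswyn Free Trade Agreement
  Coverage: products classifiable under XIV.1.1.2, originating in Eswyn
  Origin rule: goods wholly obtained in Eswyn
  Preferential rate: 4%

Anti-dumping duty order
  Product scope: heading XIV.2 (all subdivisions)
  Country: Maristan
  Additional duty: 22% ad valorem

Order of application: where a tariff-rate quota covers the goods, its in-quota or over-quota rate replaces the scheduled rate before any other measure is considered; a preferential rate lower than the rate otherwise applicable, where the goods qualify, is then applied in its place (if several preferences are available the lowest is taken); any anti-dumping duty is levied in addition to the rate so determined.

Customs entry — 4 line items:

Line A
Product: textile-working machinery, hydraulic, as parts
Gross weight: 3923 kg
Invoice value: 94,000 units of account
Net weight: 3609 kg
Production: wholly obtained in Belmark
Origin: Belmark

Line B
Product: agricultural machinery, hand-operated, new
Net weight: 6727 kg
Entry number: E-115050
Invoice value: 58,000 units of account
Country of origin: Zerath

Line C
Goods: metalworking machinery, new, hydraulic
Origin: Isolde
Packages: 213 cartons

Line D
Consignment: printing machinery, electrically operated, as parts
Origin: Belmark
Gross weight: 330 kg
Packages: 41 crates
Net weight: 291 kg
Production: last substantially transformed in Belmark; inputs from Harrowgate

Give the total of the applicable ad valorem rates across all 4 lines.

Line A: textile-working → XIV.3; hydraulic → XIV.3.3; as parts → XIV.3.3.1. Scheduled 8%. Belmark agreement on XIV.1.2: XIV.3.3.1 not covered. → 8%.
Line B: agricultural → XIV.4; hand-operated → XIV.4.1; new → XIV.4.1.1. Scheduled 12%. quota on XIV.4.1.1 exhausted → over-quota 32%. → 32%.
Line C: metalworking → XIV.2; hydraulic → XIV.2.1; new → XIV.2.1.3. Scheduled 18%. No special measure applies. → 18%.
Line D: printing → XIV.1; electrically operated → XIV.1.2; as parts → XIV.1.2.2. Scheduled 10%. Belmark agreement on XIV.1.2: not wholly obtained. → 10%.
Sum: 8% + 32% + 18% + 10% = 68%.

68%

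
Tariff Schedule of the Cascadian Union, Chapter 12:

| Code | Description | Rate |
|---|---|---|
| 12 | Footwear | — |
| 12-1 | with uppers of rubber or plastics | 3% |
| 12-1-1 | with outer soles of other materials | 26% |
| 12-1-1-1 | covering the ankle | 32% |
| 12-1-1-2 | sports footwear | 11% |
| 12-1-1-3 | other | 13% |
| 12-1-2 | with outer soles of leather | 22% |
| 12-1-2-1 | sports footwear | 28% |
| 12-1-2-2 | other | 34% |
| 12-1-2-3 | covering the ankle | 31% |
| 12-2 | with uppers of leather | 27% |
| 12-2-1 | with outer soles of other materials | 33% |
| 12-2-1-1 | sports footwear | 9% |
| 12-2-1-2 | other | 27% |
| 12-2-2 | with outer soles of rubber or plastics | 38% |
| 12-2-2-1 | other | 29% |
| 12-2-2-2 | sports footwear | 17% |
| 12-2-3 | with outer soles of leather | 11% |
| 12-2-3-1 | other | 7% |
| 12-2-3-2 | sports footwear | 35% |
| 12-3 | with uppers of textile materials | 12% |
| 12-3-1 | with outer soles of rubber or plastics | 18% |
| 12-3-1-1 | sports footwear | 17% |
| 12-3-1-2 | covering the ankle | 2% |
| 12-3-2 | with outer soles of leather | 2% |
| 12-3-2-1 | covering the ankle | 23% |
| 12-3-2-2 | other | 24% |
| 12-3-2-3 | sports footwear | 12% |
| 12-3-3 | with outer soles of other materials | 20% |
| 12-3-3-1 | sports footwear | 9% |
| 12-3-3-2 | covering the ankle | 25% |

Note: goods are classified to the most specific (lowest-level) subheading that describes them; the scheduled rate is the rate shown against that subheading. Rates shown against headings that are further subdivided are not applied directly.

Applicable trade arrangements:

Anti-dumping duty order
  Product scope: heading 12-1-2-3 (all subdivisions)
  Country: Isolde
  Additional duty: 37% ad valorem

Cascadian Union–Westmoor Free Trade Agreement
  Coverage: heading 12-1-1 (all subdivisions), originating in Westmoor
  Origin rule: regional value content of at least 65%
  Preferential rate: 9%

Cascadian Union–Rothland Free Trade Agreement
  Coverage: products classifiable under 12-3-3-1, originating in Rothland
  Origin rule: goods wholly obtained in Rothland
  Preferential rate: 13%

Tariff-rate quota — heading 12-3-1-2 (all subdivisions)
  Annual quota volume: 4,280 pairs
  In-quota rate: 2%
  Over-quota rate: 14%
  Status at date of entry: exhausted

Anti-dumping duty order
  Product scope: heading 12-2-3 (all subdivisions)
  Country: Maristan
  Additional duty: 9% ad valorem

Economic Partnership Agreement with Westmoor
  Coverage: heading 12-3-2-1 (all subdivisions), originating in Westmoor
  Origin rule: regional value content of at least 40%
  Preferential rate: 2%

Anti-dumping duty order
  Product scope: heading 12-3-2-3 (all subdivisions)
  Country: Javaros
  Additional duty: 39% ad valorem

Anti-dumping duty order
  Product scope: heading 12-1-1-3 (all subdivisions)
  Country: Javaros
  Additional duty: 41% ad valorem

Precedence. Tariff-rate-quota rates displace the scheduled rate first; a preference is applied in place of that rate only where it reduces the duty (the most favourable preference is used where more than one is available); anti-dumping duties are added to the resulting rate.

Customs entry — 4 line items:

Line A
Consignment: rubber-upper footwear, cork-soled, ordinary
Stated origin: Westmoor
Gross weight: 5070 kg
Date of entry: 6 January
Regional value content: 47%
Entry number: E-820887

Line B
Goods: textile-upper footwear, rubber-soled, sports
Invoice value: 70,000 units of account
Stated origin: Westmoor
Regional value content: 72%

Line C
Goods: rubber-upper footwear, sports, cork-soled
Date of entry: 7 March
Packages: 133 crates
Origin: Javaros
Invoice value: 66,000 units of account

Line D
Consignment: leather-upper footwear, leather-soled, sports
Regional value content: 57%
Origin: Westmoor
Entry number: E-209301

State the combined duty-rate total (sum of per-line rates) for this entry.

Line A: rubber-upper → 12-1; cork-soled → 12-1-1; ordinary → 12-1-1-3. Scheduled 13%. Westmoor agreement on 12-1-1: RVC < 65%; Westmoor agreement on 12-3-2-1: 12-1-1-3 not covered. → 13%.
Line B: textile-upper → 12-3; rubber-soled → 12-3-1; sports → 12-3-1-1. Scheduled 17%. Westmoor agreement on 12-1-1: 12-3-1-1 not covered; Westmoor agreement on 12-3-2-1: 12-3-1-1 not covered. → 17%.
Line C: rubber-upper → 12-1; cork-soled → 12-1-1; sports → 12-1-1-2. Scheduled 11%. No special measure applies. → 11%.
Line D: leather-upper → 12-2; leather-soled → 12-2-3; sports → 12-2-3-2. Scheduled 35%. Westmoor agreement on 12-1-1: 12-2-3-2 not covered; Westmoor agreement on 12-3-2-1: 12-2-3-2 not covered. → 35%.
Sum: 13% + 17% + 11% + 35% = 76%.

76%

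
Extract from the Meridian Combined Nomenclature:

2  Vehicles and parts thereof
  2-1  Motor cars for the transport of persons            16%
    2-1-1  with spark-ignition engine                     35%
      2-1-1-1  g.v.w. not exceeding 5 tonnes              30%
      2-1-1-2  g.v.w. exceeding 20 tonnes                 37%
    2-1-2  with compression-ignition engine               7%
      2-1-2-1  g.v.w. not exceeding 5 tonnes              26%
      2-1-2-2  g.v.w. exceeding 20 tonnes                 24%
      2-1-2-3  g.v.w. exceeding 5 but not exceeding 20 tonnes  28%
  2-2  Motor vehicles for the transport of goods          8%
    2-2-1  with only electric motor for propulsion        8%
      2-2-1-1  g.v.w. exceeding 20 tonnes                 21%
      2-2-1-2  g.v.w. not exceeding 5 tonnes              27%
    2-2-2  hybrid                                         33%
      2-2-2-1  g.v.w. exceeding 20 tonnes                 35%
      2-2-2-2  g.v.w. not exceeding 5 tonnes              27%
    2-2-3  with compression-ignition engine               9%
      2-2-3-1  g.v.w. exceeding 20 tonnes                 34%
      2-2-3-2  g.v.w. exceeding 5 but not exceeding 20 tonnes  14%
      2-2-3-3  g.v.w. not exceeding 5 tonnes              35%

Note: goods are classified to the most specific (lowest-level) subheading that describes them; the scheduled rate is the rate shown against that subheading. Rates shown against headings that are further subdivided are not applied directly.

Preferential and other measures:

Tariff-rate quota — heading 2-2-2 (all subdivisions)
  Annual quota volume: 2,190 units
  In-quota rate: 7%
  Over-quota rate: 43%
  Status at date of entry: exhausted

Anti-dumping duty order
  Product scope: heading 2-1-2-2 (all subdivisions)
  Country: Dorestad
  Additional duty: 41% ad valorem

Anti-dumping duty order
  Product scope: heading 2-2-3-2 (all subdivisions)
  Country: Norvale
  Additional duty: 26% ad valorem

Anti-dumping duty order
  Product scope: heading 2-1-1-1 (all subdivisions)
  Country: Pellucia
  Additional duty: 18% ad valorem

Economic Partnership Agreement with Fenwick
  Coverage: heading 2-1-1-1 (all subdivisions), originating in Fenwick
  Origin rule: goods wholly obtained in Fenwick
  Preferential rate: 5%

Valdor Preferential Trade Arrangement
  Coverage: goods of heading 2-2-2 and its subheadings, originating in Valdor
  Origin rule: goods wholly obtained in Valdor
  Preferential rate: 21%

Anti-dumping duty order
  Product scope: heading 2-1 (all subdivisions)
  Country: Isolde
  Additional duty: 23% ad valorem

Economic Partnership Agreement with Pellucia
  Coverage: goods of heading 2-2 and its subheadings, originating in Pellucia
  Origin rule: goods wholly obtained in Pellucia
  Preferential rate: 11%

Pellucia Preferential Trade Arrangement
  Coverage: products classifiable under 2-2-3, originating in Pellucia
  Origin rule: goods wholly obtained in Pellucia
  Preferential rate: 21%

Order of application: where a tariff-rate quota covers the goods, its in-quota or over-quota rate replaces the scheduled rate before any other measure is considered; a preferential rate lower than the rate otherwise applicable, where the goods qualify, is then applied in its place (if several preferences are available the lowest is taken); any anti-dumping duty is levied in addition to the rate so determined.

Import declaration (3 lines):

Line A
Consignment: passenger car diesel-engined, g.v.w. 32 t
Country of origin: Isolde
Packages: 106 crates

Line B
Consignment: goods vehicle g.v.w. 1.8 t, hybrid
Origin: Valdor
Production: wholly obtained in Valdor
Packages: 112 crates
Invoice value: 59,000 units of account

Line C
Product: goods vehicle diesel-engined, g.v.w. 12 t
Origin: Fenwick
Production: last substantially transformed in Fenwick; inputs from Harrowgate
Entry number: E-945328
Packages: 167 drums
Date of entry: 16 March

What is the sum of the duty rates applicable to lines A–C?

Line A: passenger car → 2-1; diesel-engined → 2-1-2; g.v.w. 32 t → 2-1-2-2. Scheduled 24%. anti-dumping (Isolde, 2-1): +23%; total 24% + 23% = 47%. → 47%.
Line B: goods vehicle → 2-2; hybrid → 2-2-2; g.v.w. 1.8 t → 2-2-2-2. Scheduled 27%. quota on 2-2-2 exhausted → over-quota 43%; Valdor agreement on 2-2-2: wholly obtained → 21% available; preferential 21%. → 21%.
Line C: goods vehicle → 2-2; diesel-engined → 2-2-3; g.v.w. 12 t → 2-2-3-2. Scheduled 14%. Fenwick agreement on 2-1-1-1: 2-2-3-2 not covered. → 14%.
Sum: 47% + 21% + 14% = 82%.

82%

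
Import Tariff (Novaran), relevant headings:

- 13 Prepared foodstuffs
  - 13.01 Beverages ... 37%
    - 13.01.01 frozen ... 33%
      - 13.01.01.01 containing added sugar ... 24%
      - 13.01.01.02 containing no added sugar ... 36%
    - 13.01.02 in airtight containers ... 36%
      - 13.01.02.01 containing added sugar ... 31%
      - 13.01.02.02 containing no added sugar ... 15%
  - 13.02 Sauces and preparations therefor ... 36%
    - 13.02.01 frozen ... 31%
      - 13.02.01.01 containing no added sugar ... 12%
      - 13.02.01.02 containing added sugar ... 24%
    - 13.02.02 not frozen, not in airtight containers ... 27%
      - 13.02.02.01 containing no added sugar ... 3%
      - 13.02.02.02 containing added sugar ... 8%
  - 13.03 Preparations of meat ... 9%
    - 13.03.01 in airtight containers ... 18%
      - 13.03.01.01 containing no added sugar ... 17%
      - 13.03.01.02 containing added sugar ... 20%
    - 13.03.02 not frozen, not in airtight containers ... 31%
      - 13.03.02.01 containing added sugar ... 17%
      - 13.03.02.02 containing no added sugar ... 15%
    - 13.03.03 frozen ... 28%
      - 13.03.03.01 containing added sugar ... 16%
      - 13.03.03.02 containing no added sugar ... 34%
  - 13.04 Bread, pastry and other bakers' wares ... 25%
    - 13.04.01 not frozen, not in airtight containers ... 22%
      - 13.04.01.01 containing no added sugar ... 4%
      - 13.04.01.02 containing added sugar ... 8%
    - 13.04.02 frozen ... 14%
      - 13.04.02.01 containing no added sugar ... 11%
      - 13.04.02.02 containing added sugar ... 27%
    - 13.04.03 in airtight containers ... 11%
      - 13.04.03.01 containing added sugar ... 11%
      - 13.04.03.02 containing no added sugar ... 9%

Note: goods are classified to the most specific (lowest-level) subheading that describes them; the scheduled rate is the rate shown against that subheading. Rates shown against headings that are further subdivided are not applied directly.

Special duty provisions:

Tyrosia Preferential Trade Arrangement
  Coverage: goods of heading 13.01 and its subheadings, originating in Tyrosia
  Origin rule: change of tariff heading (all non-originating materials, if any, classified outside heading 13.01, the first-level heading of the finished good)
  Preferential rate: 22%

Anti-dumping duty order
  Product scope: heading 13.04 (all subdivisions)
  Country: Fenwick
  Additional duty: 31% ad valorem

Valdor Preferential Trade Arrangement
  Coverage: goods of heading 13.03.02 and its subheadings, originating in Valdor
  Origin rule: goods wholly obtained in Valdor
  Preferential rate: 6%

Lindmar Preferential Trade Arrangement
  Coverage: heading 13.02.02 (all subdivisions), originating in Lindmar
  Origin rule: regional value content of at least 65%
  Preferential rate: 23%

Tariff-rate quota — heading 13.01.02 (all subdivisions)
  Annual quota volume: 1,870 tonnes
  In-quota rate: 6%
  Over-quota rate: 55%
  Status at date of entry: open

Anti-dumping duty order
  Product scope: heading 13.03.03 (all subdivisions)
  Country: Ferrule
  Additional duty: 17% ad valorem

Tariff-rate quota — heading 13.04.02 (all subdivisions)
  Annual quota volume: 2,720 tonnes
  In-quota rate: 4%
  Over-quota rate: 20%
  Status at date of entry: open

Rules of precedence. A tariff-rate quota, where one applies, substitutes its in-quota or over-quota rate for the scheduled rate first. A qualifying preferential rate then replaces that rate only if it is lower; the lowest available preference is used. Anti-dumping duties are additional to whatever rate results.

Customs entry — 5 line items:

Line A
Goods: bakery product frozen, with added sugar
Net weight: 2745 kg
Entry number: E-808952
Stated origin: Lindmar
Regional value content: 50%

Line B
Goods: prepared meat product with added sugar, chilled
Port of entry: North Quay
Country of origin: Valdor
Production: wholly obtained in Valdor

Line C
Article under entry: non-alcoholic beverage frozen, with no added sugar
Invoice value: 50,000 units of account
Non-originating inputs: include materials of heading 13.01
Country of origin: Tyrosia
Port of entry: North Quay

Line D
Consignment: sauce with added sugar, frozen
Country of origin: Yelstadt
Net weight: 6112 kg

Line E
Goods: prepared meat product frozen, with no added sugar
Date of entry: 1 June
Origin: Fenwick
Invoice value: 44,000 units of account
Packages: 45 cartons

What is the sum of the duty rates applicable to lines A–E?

104%

Line A: bakery product → 13.04; frozen → 13.04.02; with added sugar → 13.04.02.02. Scheduled 27%. quota on 13.04.02 open → in-quota 4%; Lindmar agreement on 13.02.02: 13.04.02.02 not covered. → 4%.
Line B: prepared meat product → 13.03; chilled → 13.03.02; with added sugar → 13.03.02.01. Scheduled 17%. Valdor agreement on 13.03.02: wholly obtained → 6% available; preferential 6%. → 6%.
Line C: non-alcoholic beverage → 13.01; frozen → 13.01.01; with no added sugar → 13.01.01.02. Scheduled 36%. Tyrosia agreement on 13.01: CTH not met. → 36%.
Line D: sauce → 13.02; frozen → 13.02.01; with added sugar → 13.02.01.02. Scheduled 24%. No special measure applies. → 24%.
Line E: prepared meat product → 13.03; frozen → 13.03.03; with no added sugar → 13.03.03.02. Scheduled 34%. No special measure applies. → 34%.
Sum: 4% + 6% + 36% + 24% + 34% = 104%.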